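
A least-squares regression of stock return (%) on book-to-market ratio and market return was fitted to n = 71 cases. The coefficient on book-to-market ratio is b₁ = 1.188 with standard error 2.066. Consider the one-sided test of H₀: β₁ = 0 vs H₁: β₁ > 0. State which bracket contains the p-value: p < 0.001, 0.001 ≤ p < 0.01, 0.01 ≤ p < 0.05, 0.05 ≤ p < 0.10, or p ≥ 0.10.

t = 1.188 / 2.066 = 0.575.
df = n − k − 1 = 71 − 2 − 1 = 68.
One-sided p = P(T_{68} > t) ≈ 0.2836.
So p ≥ 0.10.

p ≥ 0.10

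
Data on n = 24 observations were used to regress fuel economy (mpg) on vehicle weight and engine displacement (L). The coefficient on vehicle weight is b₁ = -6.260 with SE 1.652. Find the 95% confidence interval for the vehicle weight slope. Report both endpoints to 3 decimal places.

df = n − k − 1 = 24 − 2 − 1 = 21.
t* = t_{0.025, 21} = 2.079614.
Margin = t* × SE = 2.079614 × 1.652 = 3.43552.
CI: -6.260 ± 3.43552 → (-9.696, -2.824).
With 95% confidence, each one-unit increase in vehicle weight is associated with a change of between -9.696 and -2.824 mpg in fuel economy, holding the other predictors fixed.

(-9.696, -2.824)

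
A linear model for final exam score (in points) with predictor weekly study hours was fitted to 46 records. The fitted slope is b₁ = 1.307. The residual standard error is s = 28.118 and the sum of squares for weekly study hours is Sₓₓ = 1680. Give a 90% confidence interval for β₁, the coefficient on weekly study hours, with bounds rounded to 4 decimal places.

SE(b₁) = s/√Sₓₓ = 28.118/√1680 = 0.686009.
df = n − 2 = 44.
t* = t_{0.05, 44} = 1.68023.
Margin = t* × SE = 1.68023 × 0.686009 = 1.152653.
CI: 1.307 ± 1.152653 → (0.1543, 2.4597).
With 90% confidence, each one-unit increase in weekly study hours is associated with a change of between 0.1543 and 2.4597 points in final exam score.

(0.1543, 2.4597)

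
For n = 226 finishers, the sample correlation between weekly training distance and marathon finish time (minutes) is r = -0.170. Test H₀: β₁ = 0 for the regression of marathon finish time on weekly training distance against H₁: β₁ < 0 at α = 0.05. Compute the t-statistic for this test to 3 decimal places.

t = -2.582

t = r·√(n − 2)/√(1 − r²) = -0.170·√224/√0.9711 = -2.582.
df = n − 2 = 224.
One-sided p ≈ 0.0052, which is < 0.05, so reject H₀.
There is evidence of a linear association between weekly training distance and marathon finish time.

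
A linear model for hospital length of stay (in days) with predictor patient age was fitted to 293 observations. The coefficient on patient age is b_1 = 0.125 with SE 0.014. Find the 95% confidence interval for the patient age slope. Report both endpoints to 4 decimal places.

(0.0974, 0.1526)

df = n − 2 = 293 − 2 = 291.
t* = t_{0.025, 291} = 1.96815.
Margin = t* × SE = 1.96815 × 0.014 = 0.027554.
CI: 0.125 ± 0.027554 → (0.0974, 0.1526).
With 95% confidence, each one-unit increase in patient age is associated with a change of between 0.0974 and 0.1526 days in hospital length of stay.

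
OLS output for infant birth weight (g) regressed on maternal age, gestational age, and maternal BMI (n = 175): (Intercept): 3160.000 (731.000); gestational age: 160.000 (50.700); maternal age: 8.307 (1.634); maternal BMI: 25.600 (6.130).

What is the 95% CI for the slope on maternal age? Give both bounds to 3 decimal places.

Read off: b = 8.307, SE = 1.634 for maternal age.
df = n − k − 1 = 175 − 3 − 1 = 171.
t* = t_{0.025, 171} = 1.973934.
Margin = t* × SE = 1.973934 × 1.634 = 3.22541.
CI: 8.307 ± 3.22541 → (5.082, 11.532).

(5.082, 11.532)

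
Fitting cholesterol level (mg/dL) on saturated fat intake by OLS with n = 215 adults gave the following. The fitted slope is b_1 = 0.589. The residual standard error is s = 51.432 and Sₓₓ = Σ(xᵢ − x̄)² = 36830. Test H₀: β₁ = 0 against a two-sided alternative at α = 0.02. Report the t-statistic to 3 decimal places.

SE(b_1) = s/√Sₓₓ = 51.432/√36830 = 0.267999.
t = 0.589 / 0.267999 = 2.198.
df = n − 2 = 213.
Two-sided p ≈ 0.0290, which is ≥ 0.02, so fail to reject H₀.
The data do not give significant evidence of an association between saturated fat intake and cholesterol level.

t = 2.198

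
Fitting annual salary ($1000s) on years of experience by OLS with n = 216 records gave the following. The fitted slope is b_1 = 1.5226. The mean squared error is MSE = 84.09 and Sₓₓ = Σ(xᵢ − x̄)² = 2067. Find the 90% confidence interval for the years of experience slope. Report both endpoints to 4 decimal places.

SE(b_1) = √(MSE/Sₓₓ) = √(84.09/2067) = 0.201698.
df = n − 2 = 214.
t* = t_{0.05, 214} = 1.652005.
Margin = t* × SE = 1.652005 × 0.201698 = 0.333206.
CI: 1.5226 ± 0.333206 → (1.1894, 1.8558).
With 90% confidence, each one-unit increase in years of experience is associated with a change of between 1.1894 and 1.8558 $1000s in annual salary.

(1.1894, 1.8558)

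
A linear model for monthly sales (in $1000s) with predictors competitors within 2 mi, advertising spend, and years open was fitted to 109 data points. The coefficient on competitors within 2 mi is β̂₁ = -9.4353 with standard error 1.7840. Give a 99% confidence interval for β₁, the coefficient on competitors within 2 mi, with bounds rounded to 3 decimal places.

df = n − k − 1 = 109 − 3 − 1 = 105.
t* = t_{0.005, 105} = 2.623465.
Margin = t* × SE = 2.623465 × 1.7840 = 4.68026.
CI: -9.4353 ± 4.68026 → (-14.116, -4.755).
With 99% confidence, each one-unit increase in competitors within 2 mi is associated with a change of between -14.116 and -4.755 $1000s in monthly sales, holding the other predictors fixed.

(-14.116, -4.755)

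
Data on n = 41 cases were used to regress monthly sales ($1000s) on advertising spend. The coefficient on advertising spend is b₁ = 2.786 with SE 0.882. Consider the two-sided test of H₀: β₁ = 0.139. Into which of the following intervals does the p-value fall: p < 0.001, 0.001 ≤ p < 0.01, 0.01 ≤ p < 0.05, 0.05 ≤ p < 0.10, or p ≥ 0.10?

t = (2.786 − 0.139) / 0.882 = 3.001.
df = n − 2 = 41 − 2 = 39.
Two-sided p = 2·P(T_{39} > |t|) ≈ 0.0047.
So 0.001 ≤ p < 0.01.

0.001 ≤ p < 0.01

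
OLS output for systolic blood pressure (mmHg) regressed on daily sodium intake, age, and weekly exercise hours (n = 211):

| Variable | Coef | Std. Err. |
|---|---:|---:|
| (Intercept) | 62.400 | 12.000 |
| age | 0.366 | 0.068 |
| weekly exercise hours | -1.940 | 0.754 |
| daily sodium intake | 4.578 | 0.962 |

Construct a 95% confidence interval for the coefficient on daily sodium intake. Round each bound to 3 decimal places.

Read off: b = 4.578, SE = 0.962 for daily sodium intake.
df = n − k − 1 = 211 − 3 − 1 = 207.
t* = t_{0.025, 207} = 1.97149.
Margin = t* × SE = 1.97149 × 0.962 = 1.89657.
CI: 4.578 ± 1.89657 → (2.681, 6.475).

(2.681, 6.475)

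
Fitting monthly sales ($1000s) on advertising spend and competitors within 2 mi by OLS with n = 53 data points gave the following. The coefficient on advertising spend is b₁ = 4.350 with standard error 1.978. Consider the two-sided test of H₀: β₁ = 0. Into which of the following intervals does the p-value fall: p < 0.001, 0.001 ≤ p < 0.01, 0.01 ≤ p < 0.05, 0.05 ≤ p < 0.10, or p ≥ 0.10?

0.01 ≤ p < 0.05

t = 4.350 / 1.978 = 2.199.
df = n − k − 1 = 53 − 2 − 1 = 50.
Two-sided p = 2·P(T_{50} > |t|) ≈ 0.0325.
So 0.01 ≤ p < 0.05.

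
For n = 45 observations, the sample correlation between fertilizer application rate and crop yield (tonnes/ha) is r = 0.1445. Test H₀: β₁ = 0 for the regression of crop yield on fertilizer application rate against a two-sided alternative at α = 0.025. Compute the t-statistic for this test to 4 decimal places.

t = r·√(n − 2)/√(1 − r²) = 0.1445·√43/√0.97912 = 0.9576.
df = n − 2 = 43.
Two-sided p ≈ 0.3436, which is ≥ 0.025, so fail to reject H₀.
The data do not give significant evidence of a linear association between fertilizer application rate and crop yield.

t = 0.9576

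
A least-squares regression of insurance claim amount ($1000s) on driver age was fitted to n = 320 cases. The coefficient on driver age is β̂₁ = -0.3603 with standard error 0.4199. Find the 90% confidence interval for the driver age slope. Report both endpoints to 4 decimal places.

(-1.0530, 0.3324)

df = n − 2 = 320 − 2 = 318.
t* = t_{0.05, 318} = 1.649659.
Margin = t* × SE = 1.649659 × 0.4199 = 0.692692.
CI: -0.3603 ± 0.692692 → (-1.0530, 0.3324).
With 90% confidence, each one-unit increase in driver age is associated with a change of between -1.0530 and 0.3324 $1000s in insurance claim amount.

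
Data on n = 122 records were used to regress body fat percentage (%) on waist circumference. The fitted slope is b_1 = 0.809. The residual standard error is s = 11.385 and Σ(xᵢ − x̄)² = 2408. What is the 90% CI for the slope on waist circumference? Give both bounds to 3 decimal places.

SE(b_1) = s/√Sₓₓ = 11.385/√2408 = 0.232009.
df = n − 2 = 120.
t* = t_{0.05, 120} = 1.657651.
Margin = t* × SE = 1.657651 × 0.232009 = 0.38459.
CI: 0.809 ± 0.38459 → (0.424, 1.194).
With 90% confidence, each one-unit increase in waist circumference is associated with a change of between 0.424 and 1.194 % in body fat percentage.

(0.424, 1.194)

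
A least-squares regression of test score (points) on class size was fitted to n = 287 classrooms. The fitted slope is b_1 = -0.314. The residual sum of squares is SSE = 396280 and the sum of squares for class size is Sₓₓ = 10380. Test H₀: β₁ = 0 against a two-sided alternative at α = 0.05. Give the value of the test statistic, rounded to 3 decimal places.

MSE = SSE/(n − 2) = 396280/285 = 1390.46.
SE(b_1) = √(MSE/Sₓₓ) = √(1390.46/10380) = 0.365999.
t = -0.314 / 0.365999 = -0.858.
df = n − 2 = 285.
Two-sided p ≈ 0.3917, which is ≥ 0.05, so fail to reject H₀.
The data do not give significant evidence of an association between class size and test score.

t = -0.858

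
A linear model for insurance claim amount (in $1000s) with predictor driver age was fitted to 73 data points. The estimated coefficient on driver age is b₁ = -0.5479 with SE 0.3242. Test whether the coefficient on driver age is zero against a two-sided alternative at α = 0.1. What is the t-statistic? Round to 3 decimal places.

H₀: β₁ = 0 vs H₁: β₁ ≠ 0.
t = (b₁ − β₁⁰)/SE = -0.5479 / 0.3242 = -1.690.
df = n − 2 = 73 − 2 = 71.
Two-sided p ≈ 0.0954, which is < 0.1, so reject H₀.
There is evidence that driver age is associated with insurance claim amount.

t = -1.690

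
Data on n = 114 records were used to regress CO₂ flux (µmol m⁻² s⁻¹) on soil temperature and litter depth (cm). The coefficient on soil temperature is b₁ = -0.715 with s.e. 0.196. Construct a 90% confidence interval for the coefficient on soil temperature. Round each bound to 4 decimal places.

df = n − k − 1 = 114 − 2 − 1 = 111.
t* = t_{0.05, 111} = 1.658697.
Margin = t* × SE = 1.658697 × 0.196 = 0.325105.
CI: -0.715 ± 0.325105 → (-1.0401, -0.3899).
With 90% confidence, each one-unit increase in soil temperature is associated with a change of between -1.0401 and -0.3899 µmol m⁻² s⁻¹ in CO₂ flux, holding the other predictors fixed.

(-1.0401, -0.3899)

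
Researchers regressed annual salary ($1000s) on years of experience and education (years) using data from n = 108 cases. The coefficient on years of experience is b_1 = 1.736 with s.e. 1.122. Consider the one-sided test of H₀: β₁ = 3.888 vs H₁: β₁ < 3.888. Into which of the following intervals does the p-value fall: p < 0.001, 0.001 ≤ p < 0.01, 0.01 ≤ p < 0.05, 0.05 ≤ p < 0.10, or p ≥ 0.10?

t = (1.736 − 3.888) / 1.122 = -1.918.
df = n − k − 1 = 108 − 2 − 1 = 105.
One-sided p = P(T_{105} < t) ≈ 0.0289.
So 0.01 ≤ p < 0.05.

0.01 ≤ p < 0.05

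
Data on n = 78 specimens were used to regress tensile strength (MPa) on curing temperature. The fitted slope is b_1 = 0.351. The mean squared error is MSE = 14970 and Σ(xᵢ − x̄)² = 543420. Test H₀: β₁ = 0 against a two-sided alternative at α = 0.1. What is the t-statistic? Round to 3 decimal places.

SE(b_1) = √(MSE/Sₓₓ) = √(14970/543420) = 0.165975.
t = 0.351 / 0.165975 = 2.115.
df = n − 2 = 76.
Two-sided p ≈ 0.0377, which is < 0.1, so reject H₀.
There is evidence that curing temperature is associated with tensile strength.

t = 2.115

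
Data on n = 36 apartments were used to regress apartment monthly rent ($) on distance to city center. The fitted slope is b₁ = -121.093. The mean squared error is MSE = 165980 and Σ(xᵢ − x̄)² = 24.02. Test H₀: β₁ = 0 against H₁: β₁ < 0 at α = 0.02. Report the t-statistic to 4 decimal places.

SE(b₁) = √(MSE/Sₓₓ) = √(165980/24.02) = 83.1269.
t = -121.093 / 83.1269 = -1.4567.
df = n − 2 = 34.
One-sided p ≈ 0.0772, which is ≥ 0.02, so fail to reject H₀.
The data do not give significant evidence that the true slope on distance to city center is negative.

t = -1.4567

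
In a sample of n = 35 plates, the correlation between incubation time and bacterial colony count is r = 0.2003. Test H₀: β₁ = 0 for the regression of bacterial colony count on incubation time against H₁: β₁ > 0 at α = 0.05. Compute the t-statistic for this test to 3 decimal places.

t = 1.174

t = r·√(n − 2)/√(1 − r²) = 0.2003·√33/√0.95988 = 1.174.
df = n − 2 = 33.
One-sided p ≈ 0.1243, which is ≥ 0.05, so fail to reject H₀.
The data do not give significant evidence of a linear association between incubation time and bacterial colony count.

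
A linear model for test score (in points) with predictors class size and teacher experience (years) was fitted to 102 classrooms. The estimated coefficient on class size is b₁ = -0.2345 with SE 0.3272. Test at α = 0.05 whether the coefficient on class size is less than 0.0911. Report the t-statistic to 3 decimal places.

H₀: β₁ = 0.0911 vs H₁: β₁ < 0.0911.
t = (b₁ − β₁⁰)/SE = (-0.2345 − 0.0911) / 0.3272 = -0.995.
df = n − k − 1 = 102 − 2 − 1 = 99.
One-sided p ≈ 0.1611, which is ≥ 0.05, so fail to reject H₀.
The data do not give significant evidence that the true slope on class size is below 0.0911 points per unit, holding the other predictors fixed.

t = -0.995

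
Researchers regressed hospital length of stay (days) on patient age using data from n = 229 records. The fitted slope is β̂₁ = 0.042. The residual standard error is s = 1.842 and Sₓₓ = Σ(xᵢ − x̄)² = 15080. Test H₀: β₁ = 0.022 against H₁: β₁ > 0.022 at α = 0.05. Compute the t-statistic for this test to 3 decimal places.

t = 1.333

SE(β̂₁) = s/√Sₓₓ = 1.842/√15080 = 0.0149999.
t = (0.042 − 0.022) / 0.0149999 = 1.333.
df = n − 2 = 227.
One-sided p ≈ 0.0919, which is ≥ 0.05, so fail to reject H₀.
The data do not give significant evidence that the true slope on patient age exceeds 0.022 days per unit.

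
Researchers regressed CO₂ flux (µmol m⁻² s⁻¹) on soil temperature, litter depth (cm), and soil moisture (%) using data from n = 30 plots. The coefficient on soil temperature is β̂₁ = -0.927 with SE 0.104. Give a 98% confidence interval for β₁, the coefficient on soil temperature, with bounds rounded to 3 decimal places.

df = n − k − 1 = 30 − 3 − 1 = 26.
t* = t_{0.01, 26} = 2.47863.
Margin = t* × SE = 2.47863 × 0.104 = 0.25778.
CI: -0.927 ± 0.25778 → (-1.185, -0.669).
With 98% confidence, each one-unit increase in soil temperature is associated with a change of between -1.185 and -0.669 µmol m⁻² s⁻¹ in CO₂ flux, holding the other predictors fixed.

(-1.185, -0.669)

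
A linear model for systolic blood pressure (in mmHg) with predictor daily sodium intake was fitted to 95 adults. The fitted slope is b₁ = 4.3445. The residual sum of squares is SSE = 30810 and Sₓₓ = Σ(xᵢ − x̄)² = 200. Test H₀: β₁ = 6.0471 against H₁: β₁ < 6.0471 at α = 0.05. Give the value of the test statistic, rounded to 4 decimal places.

t = -1.3229

MSE = SSE/(n − 2) = 30810/93 = 331.29.
SE(b₁) = √(MSE/Sₓₓ) = √(331.29/200) = 1.28703.
t = (4.3445 − 6.0471) / 1.28703 = -1.3229.
df = n − 2 = 93.
One-sided p ≈ 0.0946, which is ≥ 0.05, so fail to reject H₀.
The data do not give significant evidence that the true slope on daily sodium intake is below 6.0471 mmHg per unit.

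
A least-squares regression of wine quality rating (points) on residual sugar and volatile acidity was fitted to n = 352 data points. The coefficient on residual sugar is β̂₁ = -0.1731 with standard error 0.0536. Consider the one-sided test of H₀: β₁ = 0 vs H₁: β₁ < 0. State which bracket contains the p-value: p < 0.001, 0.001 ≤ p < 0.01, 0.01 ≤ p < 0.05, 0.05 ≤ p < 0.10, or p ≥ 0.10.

p < 0.001

t = -0.1731 / 0.0536 = -3.229.
df = n − k − 1 = 352 − 2 − 1 = 349.
One-sided p = P(T_{349} < t) ≈ 0.0007.
So p < 0.001.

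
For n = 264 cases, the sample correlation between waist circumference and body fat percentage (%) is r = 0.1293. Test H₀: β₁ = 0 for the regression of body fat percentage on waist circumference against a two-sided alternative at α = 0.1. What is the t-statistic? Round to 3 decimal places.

t = 2.111

t = r·√(n − 2)/√(1 − r²) = 0.1293·√262/√0.983282 = 2.111.
df = n − 2 = 262.
Two-sided p ≈ 0.0358, which is < 0.1, so reject H₀.
There is evidence of a linear association between waist circumference and body fat percentage.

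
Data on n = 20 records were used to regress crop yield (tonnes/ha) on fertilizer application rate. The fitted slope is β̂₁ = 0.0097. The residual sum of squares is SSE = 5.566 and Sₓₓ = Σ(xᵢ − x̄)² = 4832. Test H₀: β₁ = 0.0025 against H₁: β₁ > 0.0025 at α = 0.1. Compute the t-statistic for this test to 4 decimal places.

MSE = SSE/(n − 2) = 5.566/18 = 0.309222.
SE(β̂₁) = √(MSE/Sₓₓ) = √(0.309222/4832) = 0.00799967.
t = (0.0097 − 0.0025) / 0.00799967 = 0.9000.
df = n − 2 = 18.
One-sided p ≈ 0.1900, which is ≥ 0.1, so fail to reject H₀.
The data do not give significant evidence that the true slope on fertilizer application rate exceeds 0.0025 tonnes/ha per unit.

t = 0.9000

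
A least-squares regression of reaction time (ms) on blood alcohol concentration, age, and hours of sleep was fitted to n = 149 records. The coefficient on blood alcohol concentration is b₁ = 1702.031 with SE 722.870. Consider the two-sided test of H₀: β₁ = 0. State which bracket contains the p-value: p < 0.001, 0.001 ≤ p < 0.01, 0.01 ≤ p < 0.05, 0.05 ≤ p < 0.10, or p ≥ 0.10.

t = 1702.031 / 722.870 = 2.355.
df = n − k − 1 = 149 − 3 − 1 = 145.
Two-sided p = 2·P(T_{145} > |t|) ≈ 0.0199.
So 0.01 ≤ p < 0.05.

0.01 ≤ p < 0.05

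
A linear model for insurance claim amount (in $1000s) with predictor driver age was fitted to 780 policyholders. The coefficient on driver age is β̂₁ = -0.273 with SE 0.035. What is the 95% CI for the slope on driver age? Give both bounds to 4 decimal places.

(-0.3417, -0.2043)

df = n − 2 = 780 − 2 = 778.
t* = t_{0.025, 778} = 1.963018.
Margin = t* × SE = 1.963018 × 0.035 = 0.068706.
CI: -0.273 ± 0.068706 → (-0.3417, -0.2043).
With 95% confidence, each one-unit increase in driver age is associated with a change of between -0.3417 and -0.2043 $1000s in insurance claim amount.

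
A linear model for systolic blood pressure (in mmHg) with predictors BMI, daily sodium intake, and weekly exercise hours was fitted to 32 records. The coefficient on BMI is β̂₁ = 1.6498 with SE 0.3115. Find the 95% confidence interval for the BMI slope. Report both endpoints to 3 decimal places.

(1.012, 2.288)

df = n − k − 1 = 32 − 3 − 1 = 28.
t* = t_{0.025, 28} = 2.048407.
Margin = t* × SE = 2.048407 × 0.3115 = 0.63808.
CI: 1.6498 ± 0.63808 → (1.012, 2.288).
With 95% confidence, each one-unit increase in BMI is associated with a change of between 1.012 and 2.288 mmHg in systolic blood pressure, holding the other predictors fixed.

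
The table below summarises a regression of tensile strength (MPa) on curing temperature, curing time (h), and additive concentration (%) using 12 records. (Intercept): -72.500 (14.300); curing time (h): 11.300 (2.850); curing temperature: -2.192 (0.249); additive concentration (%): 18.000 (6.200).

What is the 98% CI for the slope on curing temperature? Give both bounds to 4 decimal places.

Read off: b = -2.192, SE = 0.249 for curing temperature.
df = n − k − 1 = 12 − 3 − 1 = 8.
t* = t_{0.01, 8} = 2.896459.
Margin = t* × SE = 2.896459 × 0.249 = 0.721218.
CI: -2.192 ± 0.721218 → (-2.9132, -1.4708).

(-2.9132, -1.4708)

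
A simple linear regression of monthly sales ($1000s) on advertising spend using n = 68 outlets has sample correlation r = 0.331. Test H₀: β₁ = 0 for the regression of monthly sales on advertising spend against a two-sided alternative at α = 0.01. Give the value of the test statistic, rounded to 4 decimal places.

t = r·√(n − 2)/√(1 − r²) = 0.331·√66/√0.890439 = 2.8497.
df = n − 2 = 66.
Two-sided p ≈ 0.0058, which is < 0.01, so reject H₀.
There is evidence of a linear association between advertising spend and monthly sales.

t = 2.8497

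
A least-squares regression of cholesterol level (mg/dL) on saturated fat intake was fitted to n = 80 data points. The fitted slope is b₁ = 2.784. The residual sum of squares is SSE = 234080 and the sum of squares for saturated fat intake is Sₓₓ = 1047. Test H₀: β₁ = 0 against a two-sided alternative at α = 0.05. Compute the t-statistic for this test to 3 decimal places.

t = 1.644

MSE = SSE/(n − 2) = 234080/78 = 3001.03.
SE(b₁) = √(MSE/Sₓₓ) = √(3001.03/1047) = 1.69302.
t = 2.784 / 1.69302 = 1.644.
df = n − 2 = 78.
Two-sided p ≈ 0.1041, which is ≥ 0.05, so fail to reject H₀.
The data do not give significant evidence of an association between saturated fat intake and cholesterol level.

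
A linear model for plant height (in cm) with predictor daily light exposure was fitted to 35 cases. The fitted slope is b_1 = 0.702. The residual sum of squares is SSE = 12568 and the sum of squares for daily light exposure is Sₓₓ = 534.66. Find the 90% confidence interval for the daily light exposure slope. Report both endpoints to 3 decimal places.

(-0.726, 2.130)

MSE = SSE/(n − 2) = 12568/33 = 380.848.
SE(b_1) = √(MSE/Sₓₓ) = √(380.848/534.66) = 0.84399.
df = n − 2 = 33.
t* = t_{0.05, 33} = 1.69236.
Margin = t* × SE = 1.69236 × 0.84399 = 1.42834.
CI: 0.702 ± 1.42834 → (-0.726, 2.130).
With 90% confidence, each one-unit increase in daily light exposure is associated with a change of between -0.726 and 2.130 cm in plant height.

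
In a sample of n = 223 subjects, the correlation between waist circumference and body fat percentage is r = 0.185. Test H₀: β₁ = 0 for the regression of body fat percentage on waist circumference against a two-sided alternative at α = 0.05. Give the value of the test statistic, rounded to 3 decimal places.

t = r·√(n − 2)/√(1 − r²) = 0.185·√221/√0.965775 = 2.799.
df = n − 2 = 221.
Two-sided p ≈ 0.0056, which is < 0.05, so reject H₀.
There is evidence of a linear association between waist circumference and body fat percentage.

t = 2.799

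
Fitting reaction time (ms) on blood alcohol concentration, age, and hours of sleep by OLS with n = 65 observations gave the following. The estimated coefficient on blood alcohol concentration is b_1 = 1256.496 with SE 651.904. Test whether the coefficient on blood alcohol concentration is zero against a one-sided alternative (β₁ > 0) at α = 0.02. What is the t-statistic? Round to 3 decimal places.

t = 1.927

H₀: β₁ = 0 vs H₁: β₁ > 0.
t = (b_1 − β₁⁰)/SE = 1256.496 / 651.904 = 1.927.
df = n − k − 1 = 65 − 3 − 1 = 61.
One-sided p ≈ 0.0293, which is ≥ 0.02, so fail to reject H₀.
The data do not give significant evidence that the true slope on blood alcohol concentration is positive, holding the other predictors fixed.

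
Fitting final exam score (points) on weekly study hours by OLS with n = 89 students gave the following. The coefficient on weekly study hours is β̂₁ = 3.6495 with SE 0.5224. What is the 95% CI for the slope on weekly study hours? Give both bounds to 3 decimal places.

(2.611, 4.688)

df = n − 2 = 89 − 2 = 87.
t* = t_{0.025, 87} = 1.987608.
Margin = t* × SE = 1.987608 × 0.5224 = 1.03833.
CI: 3.6495 ± 1.03833 → (2.611, 4.688).
With 95% confidence, each one-unit increase in weekly study hours is associated with a change of between 2.611 and 4.688 points in final exam score.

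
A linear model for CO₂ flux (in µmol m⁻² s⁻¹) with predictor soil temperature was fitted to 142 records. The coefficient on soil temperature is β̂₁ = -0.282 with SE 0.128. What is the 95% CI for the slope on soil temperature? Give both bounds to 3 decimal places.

(-0.535, -0.029)

df = n − 2 = 142 − 2 = 140.
t* = t_{0.025, 140} = 1.977054.
Margin = t* × SE = 1.977054 × 0.128 = 0.25306.
CI: -0.282 ± 0.25306 → (-0.535, -0.029).
With 95% confidence, each one-unit increase in soil temperature is associated with a change of between -0.535 and -0.029 µmol m⁻² s⁻¹ in CO₂ flux.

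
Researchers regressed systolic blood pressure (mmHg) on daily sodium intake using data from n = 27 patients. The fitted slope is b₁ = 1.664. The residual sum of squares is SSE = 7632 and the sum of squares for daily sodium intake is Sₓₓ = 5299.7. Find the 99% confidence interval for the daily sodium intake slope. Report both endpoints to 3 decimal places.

(0.995, 2.333)

MSE = SSE/(n − 2) = 7632/25 = 305.28.
SE(b₁) = √(MSE/Sₓₓ) = √(305.28/5299.7) = 0.240007.
df = n − 2 = 25.
t* = t_{0.005, 25} = 2.787436.
Margin = t* × SE = 2.787436 × 0.240007 = 0.66900.
CI: 1.664 ± 0.66900 → (0.995, 2.333).
With 99% confidence, each one-unit increase in daily sodium intake is associated with a change of between 0.995 and 2.333 mmHg in systolic blood pressure.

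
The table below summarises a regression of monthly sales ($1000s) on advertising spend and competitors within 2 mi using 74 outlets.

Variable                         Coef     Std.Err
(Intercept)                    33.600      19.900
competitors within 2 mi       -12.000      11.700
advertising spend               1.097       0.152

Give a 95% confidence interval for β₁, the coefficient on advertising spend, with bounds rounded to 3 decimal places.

(0.794, 1.400)

Read off: b = 1.097, SE = 0.152 for advertising spend.
df = n − k − 1 = 74 − 2 − 1 = 71.
t* = t_{0.025, 71} = 1.993943.
Margin = t* × SE = 1.993943 × 0.152 = 0.30308.
CI: 1.097 ± 0.30308 → (0.794, 1.400).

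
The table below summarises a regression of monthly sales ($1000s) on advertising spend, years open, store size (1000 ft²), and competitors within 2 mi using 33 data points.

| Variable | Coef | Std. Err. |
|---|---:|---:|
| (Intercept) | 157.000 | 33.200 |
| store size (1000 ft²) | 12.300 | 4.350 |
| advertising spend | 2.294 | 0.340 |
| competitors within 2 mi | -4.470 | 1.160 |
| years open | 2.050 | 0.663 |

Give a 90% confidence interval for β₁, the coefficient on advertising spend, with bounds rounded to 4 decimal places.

(1.7156, 2.8724)

Read off: b = 2.294, SE = 0.340 for advertising spend.
df = n − k − 1 = 33 − 4 − 1 = 28.
t* = t_{0.05, 28} = 1.701131.
Margin = t* × SE = 1.701131 × 0.340 = 0.578385.
CI: 2.294 ± 0.578385 → (1.7156, 2.8724).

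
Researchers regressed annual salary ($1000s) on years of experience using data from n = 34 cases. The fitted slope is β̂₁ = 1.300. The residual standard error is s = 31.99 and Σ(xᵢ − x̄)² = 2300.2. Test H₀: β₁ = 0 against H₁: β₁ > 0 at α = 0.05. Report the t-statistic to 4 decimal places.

t = 1.9490

SE(β̂₁) = s/√Sₓₓ = 31.99/√2300.2 = 0.667009.
t = 1.300 / 0.667009 = 1.9490.
df = n − 2 = 32.
One-sided p ≈ 0.0301, which is < 0.05, so reject H₀.
There is evidence that the true slope on years of experience is positive.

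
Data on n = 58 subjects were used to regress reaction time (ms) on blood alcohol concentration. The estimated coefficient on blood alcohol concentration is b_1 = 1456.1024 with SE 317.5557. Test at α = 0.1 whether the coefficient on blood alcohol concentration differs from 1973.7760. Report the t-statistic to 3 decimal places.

t = -1.630

H₀: β₁ = 1973.7760 vs H₁: β₁ ≠ 1973.7760.
t = (b_1 − β₁⁰)/SE = (1456.1024 − 1973.7760) / 317.5557 = -1.630.
df = n − 2 = 58 − 2 = 56.
Two-sided p ≈ 0.1087, which is ≥ 0.1, so fail to reject H₀.
The data are consistent with a true slope of 1973.7760 ms per unit of blood alcohol concentration.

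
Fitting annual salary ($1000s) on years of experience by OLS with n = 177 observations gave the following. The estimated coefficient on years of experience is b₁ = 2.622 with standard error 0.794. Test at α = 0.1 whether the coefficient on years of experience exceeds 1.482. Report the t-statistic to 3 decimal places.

H₀: β₁ = 1.482 vs H₁: β₁ > 1.482.
t = (b₁ − β₁⁰)/SE = (2.622 − 1.482) / 0.794 = 1.436.
df = n − 2 = 177 − 2 = 175.
One-sided p ≈ 0.0764, which is < 0.1, so reject H₀.
There is evidence that the true slope on years of experience exceeds 1.482 $1000s per unit.

t = 1.436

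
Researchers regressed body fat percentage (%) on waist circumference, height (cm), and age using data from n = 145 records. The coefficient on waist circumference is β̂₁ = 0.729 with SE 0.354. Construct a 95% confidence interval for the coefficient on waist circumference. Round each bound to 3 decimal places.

df = n − k − 1 = 145 − 3 − 1 = 141.
t* = t_{0.025, 141} = 1.976931.
Margin = t* × SE = 1.976931 × 0.354 = 0.69983.
CI: 0.729 ± 0.69983 → (0.029, 1.429).
With 95% confidence, each one-unit increase in waist circumference is associated with a change of between 0.029 and 1.429 % in body fat percentage, holding the other predictors fixed.

(0.029, 1.429)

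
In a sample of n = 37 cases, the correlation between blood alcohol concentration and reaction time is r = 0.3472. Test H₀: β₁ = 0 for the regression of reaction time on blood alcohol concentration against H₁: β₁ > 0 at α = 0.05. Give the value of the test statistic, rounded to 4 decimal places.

t = r·√(n − 2)/√(1 − r²) = 0.3472·√35/√0.879452 = 2.1903.
df = n − 2 = 35.
One-sided p ≈ 0.0176, which is < 0.05, so reject H₀.
There is evidence of a linear association between blood alcohol concentration and reaction time.

t = 2.1903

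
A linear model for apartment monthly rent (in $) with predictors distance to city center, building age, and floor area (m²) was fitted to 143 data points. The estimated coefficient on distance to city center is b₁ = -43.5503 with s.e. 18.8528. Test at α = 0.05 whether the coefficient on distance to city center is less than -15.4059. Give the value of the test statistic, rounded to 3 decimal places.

H₀: β₁ = -15.4059 vs H₁: β₁ < -15.4059.
t = (b₁ − β₁⁰)/SE = (-43.5503 − (-15.4059)) / 18.8528 = -1.493.
df = n − k − 1 = 143 − 3 − 1 = 139.
One-sided p ≈ 0.0689, which is ≥ 0.05, so fail to reject H₀.
The data do not give significant evidence that the true slope on distance to city center is below -15.4059 $ per unit, holding the other predictors fixed.

t = -1.493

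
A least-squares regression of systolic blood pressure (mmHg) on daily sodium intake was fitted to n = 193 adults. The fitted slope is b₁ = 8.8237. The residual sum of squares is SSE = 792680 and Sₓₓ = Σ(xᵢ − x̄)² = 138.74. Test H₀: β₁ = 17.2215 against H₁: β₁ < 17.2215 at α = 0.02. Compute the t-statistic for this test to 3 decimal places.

t = -1.535

MSE = SSE/(n − 2) = 792680/191 = 4150.16.
SE(b₁) = √(MSE/Sₓₓ) = √(4150.16/138.74) = 5.4693.
t = (8.8237 − 17.2215) / 5.4693 = -1.535.
df = n − 2 = 191.
One-sided p ≈ 0.0632, which is ≥ 0.02, so fail to reject H₀.
The data do not give significant evidence that the true slope on daily sodium intake is below 17.2215 mmHg per unit.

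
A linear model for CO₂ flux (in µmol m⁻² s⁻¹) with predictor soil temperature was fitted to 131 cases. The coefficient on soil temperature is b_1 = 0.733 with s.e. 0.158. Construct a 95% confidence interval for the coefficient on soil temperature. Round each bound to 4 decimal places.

df = n − 2 = 131 − 2 = 129.
t* = t_{0.025, 129} = 1.978524.
Margin = t* × SE = 1.978524 × 0.158 = 0.312607.
CI: 0.733 ± 0.312607 → (0.4204, 1.0456).
With 95% confidence, each one-unit increase in soil temperature is associated with a change of between 0.4204 and 1.0456 µmol m⁻² s⁻¹ in CO₂ flux.

(0.4204, 1.0456)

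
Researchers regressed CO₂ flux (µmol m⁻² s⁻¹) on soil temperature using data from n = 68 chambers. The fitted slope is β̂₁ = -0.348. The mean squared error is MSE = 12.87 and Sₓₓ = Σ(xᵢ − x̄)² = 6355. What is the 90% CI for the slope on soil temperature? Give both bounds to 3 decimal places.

SE(β̂₁) = √(MSE/Sₓₓ) = √(12.87/6355) = 0.045002.
df = n − 2 = 66.
t* = t_{0.05, 66} = 1.668271.
Margin = t* × SE = 1.668271 × 0.045002 = 0.07508.
CI: -0.348 ± 0.07508 → (-0.423, -0.273).
With 90% confidence, each one-unit increase in soil temperature is associated with a change of between -0.423 and -0.273 µmol m⁻² s⁻¹ in CO₂ flux.

(-0.423, -0.273)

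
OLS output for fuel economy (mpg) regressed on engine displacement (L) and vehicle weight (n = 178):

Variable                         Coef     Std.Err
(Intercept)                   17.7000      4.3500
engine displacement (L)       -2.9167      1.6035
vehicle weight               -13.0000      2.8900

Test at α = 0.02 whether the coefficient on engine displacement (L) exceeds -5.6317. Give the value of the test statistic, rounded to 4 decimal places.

t = 1.6932

Read off: b = -2.9167, SE = 1.6035 for engine displacement (L).
H₀: β₁ = -5.6317 vs H₁: β₁ > -5.6317.
t = (-2.9167 − (-5.6317)) / 1.6035 = 1.6932.
df = n − k − 1 = 178 − 2 − 1 = 175.
One-sided p ≈ 0.0461, which is ≥ 0.02, so fail to reject H₀.
The data do not give significant evidence that the true slope on engine displacement (L) exceeds -5.6317 mpg per unit, holding the other predictors fixed.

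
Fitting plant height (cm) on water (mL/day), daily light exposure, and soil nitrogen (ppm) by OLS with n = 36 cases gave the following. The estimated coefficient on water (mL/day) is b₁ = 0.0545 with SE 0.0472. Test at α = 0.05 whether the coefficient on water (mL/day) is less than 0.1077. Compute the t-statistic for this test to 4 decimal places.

t = -1.1271

H₀: β₁ = 0.1077 vs H₁: β₁ < 0.1077.
t = (b₁ − β₁⁰)/SE = (0.0545 − 0.1077) / 0.0472 = -1.1271.
df = n − k − 1 = 36 − 3 − 1 = 32.
One-sided p ≈ 0.1340, which is ≥ 0.05, so fail to reject H₀.
The data do not give significant evidence that the true slope on water (mL/day) is below 0.1077 cm per unit, holding the other predictors fixed.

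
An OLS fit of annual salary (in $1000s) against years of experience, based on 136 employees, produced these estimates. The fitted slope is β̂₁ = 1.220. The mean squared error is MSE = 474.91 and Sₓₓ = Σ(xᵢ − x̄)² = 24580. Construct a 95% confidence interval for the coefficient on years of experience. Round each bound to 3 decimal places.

(0.945, 1.495)

SE(β̂₁) = √(MSE/Sₓₓ) = √(474.91/24580) = 0.139.
df = n − 2 = 134.
t* = t_{0.025, 134} = 1.977826.
Margin = t* × SE = 1.977826 × 0.139 = 0.27492.
CI: 1.220 ± 0.27492 → (0.945, 1.495).
With 95% confidence, each one-unit increase in years of experience is associated with a change of between 0.945 and 1.495 $1000s in annual salary.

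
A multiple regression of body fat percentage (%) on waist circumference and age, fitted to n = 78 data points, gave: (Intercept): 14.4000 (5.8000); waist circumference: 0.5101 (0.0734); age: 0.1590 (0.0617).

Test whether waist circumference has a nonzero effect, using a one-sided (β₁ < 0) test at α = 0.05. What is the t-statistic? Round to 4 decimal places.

t = 6.9496

Read off: b = 0.5101, SE = 0.0734 for waist circumference.
H₀: β₁ = 0 vs H₁: β₁ < 0.
t = 0.5101 / 0.0734 = 6.9496.
df = n − k − 1 = 78 − 2 − 1 = 75.
One-sided p ≈ 1.0000, which is ≥ 0.05, so fail to reject H₀.
The data do not give significant evidence that the true slope on waist circumference is negative, holding the other predictors fixed.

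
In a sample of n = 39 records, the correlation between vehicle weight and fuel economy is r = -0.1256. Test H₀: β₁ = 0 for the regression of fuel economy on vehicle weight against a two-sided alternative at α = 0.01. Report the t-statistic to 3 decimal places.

t = -0.770

t = r·√(n − 2)/√(1 − r²) = -0.1256·√37/√0.984225 = -0.770.
df = n − 2 = 37.
Two-sided p ≈ 0.4461, which is ≥ 0.01, so fail to reject H₀.
The data do not give significant evidence of a linear association between vehicle weight and fuel economy.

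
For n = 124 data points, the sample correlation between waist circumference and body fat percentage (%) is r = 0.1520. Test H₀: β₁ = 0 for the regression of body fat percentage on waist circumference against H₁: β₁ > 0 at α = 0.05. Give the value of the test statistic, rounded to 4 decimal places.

t = 1.6986

t = r·√(n − 2)/√(1 − r²) = 0.1520·√122/√0.976896 = 1.6986.
df = n − 2 = 122.
One-sided p ≈ 0.0460, which is < 0.05, so reject H₀.
There is evidence of a linear association between waist circumference and body fat percentage.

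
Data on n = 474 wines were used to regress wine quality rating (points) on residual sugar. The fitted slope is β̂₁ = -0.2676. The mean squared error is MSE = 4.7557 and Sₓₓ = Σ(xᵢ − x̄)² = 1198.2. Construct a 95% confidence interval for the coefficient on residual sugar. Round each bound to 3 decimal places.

(-0.391, -0.144)

SE(β̂₁) = √(MSE/Sₓₓ) = √(4.7557/1198.2) = 0.0630003.
df = n − 2 = 472.
t* = t_{0.025, 472} = 1.965003.
Margin = t* × SE = 1.965003 × 0.0630003 = 0.12380.
CI: -0.2676 ± 0.12380 → (-0.391, -0.144).
With 95% confidence, each one-unit increase in residual sugar is associated with a change of between -0.391 and -0.144 points in wine quality rating.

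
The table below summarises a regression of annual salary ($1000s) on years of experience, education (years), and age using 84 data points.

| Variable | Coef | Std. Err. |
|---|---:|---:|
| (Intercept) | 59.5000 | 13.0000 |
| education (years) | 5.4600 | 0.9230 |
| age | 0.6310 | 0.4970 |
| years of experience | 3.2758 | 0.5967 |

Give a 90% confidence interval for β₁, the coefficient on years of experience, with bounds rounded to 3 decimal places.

Read off: b = 3.2758, SE = 0.5967 for years of experience.
df = n − k − 1 = 84 − 3 − 1 = 80.
t* = t_{0.05, 80} = 1.664125.
Margin = t* × SE = 1.664125 × 0.5967 = 0.99298.
CI: 3.2758 ± 0.99298 → (2.283, 4.269).

(2.283, 4.269)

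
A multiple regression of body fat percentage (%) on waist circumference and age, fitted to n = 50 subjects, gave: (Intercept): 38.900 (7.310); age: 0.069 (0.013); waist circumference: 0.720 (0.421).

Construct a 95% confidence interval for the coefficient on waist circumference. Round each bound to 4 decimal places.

(-0.1269, 1.5669)

Read off: b = 0.720, SE = 0.421 for waist circumference.
df = n − k − 1 = 50 − 2 − 1 = 47.
t* = t_{0.025, 47} = 2.011741.
Margin = t* × SE = 2.011741 × 0.421 = 0.846943.
CI: 0.720 ± 0.846943 → (-0.1269, 1.5669).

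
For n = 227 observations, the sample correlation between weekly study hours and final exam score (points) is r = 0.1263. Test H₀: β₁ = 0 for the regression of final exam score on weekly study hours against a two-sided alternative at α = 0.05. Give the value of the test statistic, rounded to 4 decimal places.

t = r·√(n − 2)/√(1 − r²) = 0.1263·√225/√0.984048 = 1.9098.
df = n − 2 = 225.
Two-sided p ≈ 0.0574, which is ≥ 0.05, so fail to reject H₀.
The data do not give significant evidence of a linear association between weekly study hours and final exam score.

t = 1.9098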